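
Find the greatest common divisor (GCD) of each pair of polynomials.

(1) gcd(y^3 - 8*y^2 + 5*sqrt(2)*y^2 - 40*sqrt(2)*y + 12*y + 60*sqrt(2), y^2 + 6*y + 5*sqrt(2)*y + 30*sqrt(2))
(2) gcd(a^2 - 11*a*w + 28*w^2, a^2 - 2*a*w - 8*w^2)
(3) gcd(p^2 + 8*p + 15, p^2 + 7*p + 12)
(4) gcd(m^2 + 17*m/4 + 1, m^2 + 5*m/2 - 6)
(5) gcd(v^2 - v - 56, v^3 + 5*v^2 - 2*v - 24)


(1) = y + 5*sqrt(2)
(2) = -a + 4*w
(3) = gcd((p + 3)*(p + 5), (p + 3)*(p + 4)) = p + 3
(4) = gcd((m + 1/4)*(m + 4), (m - 3/2)*(m + 4)) = m + 4
(5) = gcd((v - 8)*(v + 7), (v - 2)*(v + 3)*(v + 4)) = 1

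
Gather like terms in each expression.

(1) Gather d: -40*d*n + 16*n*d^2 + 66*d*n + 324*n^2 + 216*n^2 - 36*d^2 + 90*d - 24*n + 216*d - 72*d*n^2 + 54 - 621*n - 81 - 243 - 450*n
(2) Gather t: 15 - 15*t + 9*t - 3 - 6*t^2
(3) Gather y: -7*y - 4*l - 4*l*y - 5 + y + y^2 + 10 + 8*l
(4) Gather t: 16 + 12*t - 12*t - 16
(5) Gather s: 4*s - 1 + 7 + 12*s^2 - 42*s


(1) = d^2*(16*n - 36) + d*(-72*n^2 + 26*n + 306) + 540*n^2 - 1095*n - 270
(2) = -6*t^2 - 6*t + 12
(3) = 4*l + y^2 + y*(-4*l - 6) + 5
(4) = 0
(5) = 12*s^2 - 38*s + 6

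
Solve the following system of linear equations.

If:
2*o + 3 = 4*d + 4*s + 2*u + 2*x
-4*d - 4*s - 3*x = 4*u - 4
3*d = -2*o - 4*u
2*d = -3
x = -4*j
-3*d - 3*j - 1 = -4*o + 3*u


Then:
d = -3/2
j = 27/76
o = 13/76
s = 48/19
u = 79/76
x = -27/19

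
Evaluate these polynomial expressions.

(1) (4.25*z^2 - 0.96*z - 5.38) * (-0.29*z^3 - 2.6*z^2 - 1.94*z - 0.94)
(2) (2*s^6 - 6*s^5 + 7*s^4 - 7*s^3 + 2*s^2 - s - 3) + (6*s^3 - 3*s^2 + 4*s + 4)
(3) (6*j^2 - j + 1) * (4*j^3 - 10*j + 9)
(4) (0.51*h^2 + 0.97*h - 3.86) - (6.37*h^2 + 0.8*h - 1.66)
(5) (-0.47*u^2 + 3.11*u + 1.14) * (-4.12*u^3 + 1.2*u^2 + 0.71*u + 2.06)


(1) = -1.2325*z^5 - 10.7716*z^4 - 4.1888*z^3 + 11.8554*z^2 + 11.3396*z + 5.0572
(2) = 2*s^6 - 6*s^5 + 7*s^4 - s^3 - s^2 + 3*s + 1
(3) = 24*j^5 - 4*j^4 - 56*j^3 + 64*j^2 - 19*j + 9
(4) = -5.86*h^2 + 0.17*h - 2.2
(5) = 1.9364*u^5 - 13.3772*u^4 - 1.2985*u^3 + 2.6079*u^2 + 7.216*u + 2.3484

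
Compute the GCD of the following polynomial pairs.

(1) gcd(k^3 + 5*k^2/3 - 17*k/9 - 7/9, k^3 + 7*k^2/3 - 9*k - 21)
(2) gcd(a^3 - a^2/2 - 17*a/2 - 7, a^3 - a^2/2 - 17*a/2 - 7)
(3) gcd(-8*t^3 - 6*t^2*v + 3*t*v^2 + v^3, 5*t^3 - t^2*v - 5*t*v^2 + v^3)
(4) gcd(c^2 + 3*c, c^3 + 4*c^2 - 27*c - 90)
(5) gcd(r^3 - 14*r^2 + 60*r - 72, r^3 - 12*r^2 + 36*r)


(1) = k + 7/3
(2) = a^3 - a^2/2 - 17*a/2 - 7
(3) = t + v
(4) = gcd(c*(c + 3), (c - 5)*(c + 3)*(c + 6)) = c + 3
(5) = r^2 - 12*r + 36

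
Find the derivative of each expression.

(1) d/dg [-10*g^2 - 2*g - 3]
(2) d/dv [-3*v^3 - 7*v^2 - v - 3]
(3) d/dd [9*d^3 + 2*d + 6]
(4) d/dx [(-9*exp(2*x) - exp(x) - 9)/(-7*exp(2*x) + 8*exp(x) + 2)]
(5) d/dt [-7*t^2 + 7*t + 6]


(1) = -20*g - 2
(2) = -9*v^2 - 14*v - 1
(3) = 27*d^2 + 2
(4) = (-79*exp(2*x) - 162*exp(x) + 70)*exp(x)/(49*exp(4*x) - 112*exp(3*x) + 36*exp(2*x) + 32*exp(x) + 4)
(5) = 7 - 14*t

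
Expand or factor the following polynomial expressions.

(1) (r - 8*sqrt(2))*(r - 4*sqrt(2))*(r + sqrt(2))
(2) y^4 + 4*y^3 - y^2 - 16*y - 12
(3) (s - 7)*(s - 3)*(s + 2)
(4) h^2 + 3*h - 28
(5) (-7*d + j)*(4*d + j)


(1) = r^3 - 11*sqrt(2)*r^2 + 40*r + 64*sqrt(2)
(2) = (y - 2)*(y + 1)*(y + 2)*(y + 3)
(3) = s^3 - 8*s^2 + s + 42
(4) = (h - 4)*(h + 7)
(5) = -28*d^2 - 3*d*j + j^2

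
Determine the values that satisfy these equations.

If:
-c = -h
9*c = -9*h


Then:
c = 0
h = 0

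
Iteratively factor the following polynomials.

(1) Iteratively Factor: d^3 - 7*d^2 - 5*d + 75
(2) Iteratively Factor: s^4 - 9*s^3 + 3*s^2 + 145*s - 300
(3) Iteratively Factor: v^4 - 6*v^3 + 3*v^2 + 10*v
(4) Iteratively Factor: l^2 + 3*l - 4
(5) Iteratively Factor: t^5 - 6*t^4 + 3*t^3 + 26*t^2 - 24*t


(1) = (d - 5)*(d^2 - 2*d - 15) = (d - 5)^2*(d + 3)
(2) = (s - 5)*(s^3 - 4*s^2 - 17*s + 60) = (s - 5)*(s - 3)*(s^2 - s - 20) = (s - 5)*(s - 3)*(s + 4)*(s - 5)
(3) = (v - 5)*(v^3 - v^2 - 2*v) = v*(v - 5)*(v^2 - v - 2) = v*(v - 5)*(v + 1)*(v - 2)
(4) = (l + 4)*(l - 1)
(5) = (t)*(t^4 - 6*t^3 + 3*t^2 + 26*t - 24) = t*(t - 4)*(t^3 - 2*t^2 - 5*t + 6) = t*(t - 4)*(t - 1)*(t^2 - t - 6) = t*(t - 4)*(t - 1)*(t + 2)*(t - 3)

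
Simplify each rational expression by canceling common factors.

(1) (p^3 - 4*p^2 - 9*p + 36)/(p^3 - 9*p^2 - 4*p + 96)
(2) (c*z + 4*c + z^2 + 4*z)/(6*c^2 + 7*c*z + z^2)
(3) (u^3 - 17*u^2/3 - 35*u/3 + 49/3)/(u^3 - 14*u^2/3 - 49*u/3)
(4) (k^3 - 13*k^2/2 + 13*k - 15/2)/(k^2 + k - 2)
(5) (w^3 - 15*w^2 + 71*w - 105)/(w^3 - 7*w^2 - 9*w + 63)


(1) = (p - 3)/(p - 8)
(2) = (z + 4)/(6*c + z)
(3) = (u - 1)/u
(4) = (2*k^2 - 11*k + 15)/(2*k + 4)
(5) = (w - 5)/(w + 3)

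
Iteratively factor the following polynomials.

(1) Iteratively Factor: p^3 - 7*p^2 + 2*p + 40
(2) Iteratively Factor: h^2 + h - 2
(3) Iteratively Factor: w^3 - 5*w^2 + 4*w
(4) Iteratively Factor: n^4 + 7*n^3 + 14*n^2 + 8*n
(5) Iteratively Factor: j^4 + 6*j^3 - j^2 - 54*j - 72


(1) = (p - 5)*(p^2 - 2*p - 8) = (p - 5)*(p - 4)*(p + 2)
(2) = (h + 2)*(h - 1)
(3) = (w - 4)*(w^2 - w) = (w - 4)*(w - 1)*(w)
(4) = (n + 4)*(n^3 + 3*n^2 + 2*n) = n*(n + 4)*(n^2 + 3*n + 2) = n*(n + 2)*(n + 4)*(n + 1)
(5) = (j - 3)*(j^3 + 9*j^2 + 26*j + 24) = (j - 3)*(j + 3)*(j^2 + 6*j + 8) = (j - 3)*(j + 2)*(j + 3)*(j + 4)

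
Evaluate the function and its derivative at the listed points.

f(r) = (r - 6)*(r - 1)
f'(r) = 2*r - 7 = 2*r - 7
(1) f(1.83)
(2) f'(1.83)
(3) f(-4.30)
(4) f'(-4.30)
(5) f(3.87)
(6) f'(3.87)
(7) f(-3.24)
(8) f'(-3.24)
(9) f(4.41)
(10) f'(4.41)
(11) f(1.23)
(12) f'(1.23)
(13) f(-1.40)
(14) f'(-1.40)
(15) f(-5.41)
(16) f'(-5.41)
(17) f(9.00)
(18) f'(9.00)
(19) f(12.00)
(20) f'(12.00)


(1) = -3.46
(2) = -3.34
(3) = 54.59
(4) = -15.60
(5) = -6.11
(6) = 0.74
(7) = 39.18
(8) = -13.48
(9) = -5.42
(10) = 1.82
(11) = -1.10
(12) = -4.54
(13) = 17.76
(14) = -9.80
(15) = 73.14
(16) = -17.82
(17) = 24.00
(18) = 11.00
(19) = 66.00
(20) = 17.00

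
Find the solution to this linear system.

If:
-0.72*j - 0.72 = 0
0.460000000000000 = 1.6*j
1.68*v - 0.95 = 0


Then:
No Solution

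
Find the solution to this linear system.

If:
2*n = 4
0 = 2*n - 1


Then:
No Solution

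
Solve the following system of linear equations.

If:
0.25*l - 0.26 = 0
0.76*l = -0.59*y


Then:
l = 1.04
y = -1.34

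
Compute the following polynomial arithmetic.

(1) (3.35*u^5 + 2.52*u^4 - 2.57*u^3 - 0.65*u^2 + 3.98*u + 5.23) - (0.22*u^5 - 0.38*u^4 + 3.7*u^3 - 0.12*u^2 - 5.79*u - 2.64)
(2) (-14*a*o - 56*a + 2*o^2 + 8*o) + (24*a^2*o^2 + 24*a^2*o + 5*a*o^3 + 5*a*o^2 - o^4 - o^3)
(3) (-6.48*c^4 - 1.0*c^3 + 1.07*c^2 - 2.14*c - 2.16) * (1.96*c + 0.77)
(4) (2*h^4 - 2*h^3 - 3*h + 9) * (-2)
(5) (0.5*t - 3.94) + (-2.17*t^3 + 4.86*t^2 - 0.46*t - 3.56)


(1) = 3.13*u^5 + 2.9*u^4 - 6.27*u^3 - 0.53*u^2 + 9.77*u + 7.87
(2) = 24*a^2*o^2 + 24*a^2*o + 5*a*o^3 + 5*a*o^2 - 14*a*o - 56*a - o^4 - o^3 + 2*o^2 + 8*o
(3) = -12.7008*c^5 - 6.9496*c^4 + 1.3272*c^3 - 3.3705*c^2 - 5.8814*c - 1.6632
(4) = -4*h^4 + 4*h^3 + 6*h - 18
(5) = -2.17*t^3 + 4.86*t^2 + 0.04*t - 7.5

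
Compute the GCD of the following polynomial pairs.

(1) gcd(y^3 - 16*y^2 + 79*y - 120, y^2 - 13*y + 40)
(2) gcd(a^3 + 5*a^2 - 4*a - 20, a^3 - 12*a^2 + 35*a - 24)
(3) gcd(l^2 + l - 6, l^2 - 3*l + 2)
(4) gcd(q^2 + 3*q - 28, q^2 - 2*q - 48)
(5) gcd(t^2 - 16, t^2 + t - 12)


(1) = gcd((y - 8)*(y - 5)*(y - 3), (y - 8)*(y - 5)) = y^2 - 13*y + 40
(2) = gcd((a - 2)*(a + 2)*(a + 5), (a - 8)*(a - 3)*(a - 1)) = 1
(3) = l - 2
(4) = 1
(5) = gcd((t - 4)*(t + 4), (t - 3)*(t + 4)) = t + 4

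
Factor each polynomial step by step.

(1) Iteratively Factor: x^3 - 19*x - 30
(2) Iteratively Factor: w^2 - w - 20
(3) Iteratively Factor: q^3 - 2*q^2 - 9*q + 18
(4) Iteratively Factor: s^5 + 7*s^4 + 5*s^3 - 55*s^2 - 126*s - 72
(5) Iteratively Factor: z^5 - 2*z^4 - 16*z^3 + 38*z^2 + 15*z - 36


(1) = (x + 2)*(x^2 - 2*x - 15) = (x + 2)*(x + 3)*(x - 5)
(2) = (w - 5)*(w + 4)
(3) = (q - 3)*(q^2 + q - 6) = (q - 3)*(q + 3)*(q - 2)
(4) = (s + 4)*(s^4 + 3*s^3 - 7*s^2 - 27*s - 18) = (s + 1)*(s + 4)*(s^3 + 2*s^2 - 9*s - 18) = (s + 1)*(s + 2)*(s + 4)*(s^2 - 9) = (s + 1)*(s + 2)*(s + 3)*(s + 4)*(s - 3)
(5) = (z - 3)*(z^4 + z^3 - 13*z^2 - z + 12) = (z - 3)*(z - 1)*(z^3 + 2*z^2 - 11*z - 12) = (z - 3)*(z - 1)*(z + 1)*(z^2 + z - 12) = (z - 3)*(z - 1)*(z + 1)*(z + 4)*(z - 3)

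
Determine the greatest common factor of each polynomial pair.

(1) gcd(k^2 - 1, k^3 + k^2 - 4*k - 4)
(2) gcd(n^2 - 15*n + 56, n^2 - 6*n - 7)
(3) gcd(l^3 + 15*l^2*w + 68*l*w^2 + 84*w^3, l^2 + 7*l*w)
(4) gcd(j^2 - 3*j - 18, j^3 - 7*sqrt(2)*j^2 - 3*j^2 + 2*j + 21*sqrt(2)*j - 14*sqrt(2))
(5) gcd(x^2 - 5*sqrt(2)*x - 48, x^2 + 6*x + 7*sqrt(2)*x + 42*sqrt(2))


(1) = k + 1
(2) = n - 7
(3) = l + 7*w
(4) = 1
(5) = 1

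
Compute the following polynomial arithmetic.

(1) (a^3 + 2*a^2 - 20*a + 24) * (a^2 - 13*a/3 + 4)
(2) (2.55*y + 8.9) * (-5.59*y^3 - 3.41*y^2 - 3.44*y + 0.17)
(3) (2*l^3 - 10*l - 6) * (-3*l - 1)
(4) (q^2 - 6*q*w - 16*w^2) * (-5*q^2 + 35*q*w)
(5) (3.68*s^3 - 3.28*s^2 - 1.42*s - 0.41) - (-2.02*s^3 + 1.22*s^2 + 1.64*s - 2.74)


(1) = a^5 - 7*a^4/3 - 74*a^3/3 + 356*a^2/3 - 184*a + 96
(2) = -14.2545*y^4 - 58.4465*y^3 - 39.121*y^2 - 30.1825*y + 1.513
(3) = -6*l^4 - 2*l^3 + 30*l^2 + 28*l + 6
(4) = -5*q^4 + 65*q^3*w - 130*q^2*w^2 - 560*q*w^3
(5) = 5.7*s^3 - 4.5*s^2 - 3.06*s + 2.33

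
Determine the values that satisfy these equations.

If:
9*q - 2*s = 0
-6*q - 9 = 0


Then:
q = -3/2
s = -27/4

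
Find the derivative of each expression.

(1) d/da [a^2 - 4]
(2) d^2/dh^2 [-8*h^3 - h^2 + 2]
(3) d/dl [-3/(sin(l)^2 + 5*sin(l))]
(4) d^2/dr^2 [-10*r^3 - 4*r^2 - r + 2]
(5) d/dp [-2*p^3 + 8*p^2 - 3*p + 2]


(1) = 2*a
(2) = -48*h - 2
(3) = 3*(2*sin(l) + 5)*cos(l)/((sin(l) + 5)^2*sin(l)^2)
(4) = -60*r - 8
(5) = -6*p^2 + 16*p - 3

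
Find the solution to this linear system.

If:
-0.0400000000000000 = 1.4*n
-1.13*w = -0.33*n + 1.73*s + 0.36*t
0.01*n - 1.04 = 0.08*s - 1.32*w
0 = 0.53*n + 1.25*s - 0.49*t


Then:
n = -0.03
s = -0.33
t = -0.87
w = 0.77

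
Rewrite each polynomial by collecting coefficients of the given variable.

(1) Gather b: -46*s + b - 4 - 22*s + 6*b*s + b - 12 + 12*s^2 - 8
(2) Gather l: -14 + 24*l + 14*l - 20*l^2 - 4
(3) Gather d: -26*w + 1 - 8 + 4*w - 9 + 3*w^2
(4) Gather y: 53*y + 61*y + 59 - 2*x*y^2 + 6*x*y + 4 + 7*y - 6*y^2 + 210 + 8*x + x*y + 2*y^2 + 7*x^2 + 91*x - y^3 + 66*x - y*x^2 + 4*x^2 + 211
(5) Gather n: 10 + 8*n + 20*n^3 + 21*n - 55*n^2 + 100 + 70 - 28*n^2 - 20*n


(1) = b*(6*s + 2) + 12*s^2 - 68*s - 24
(2) = -20*l^2 + 38*l - 18
(3) = 3*w^2 - 22*w - 16
(4) = 11*x^2 + 165*x - y^3 + y^2*(-2*x - 4) + y*(-x^2 + 7*x + 121) + 484
(5) = 20*n^3 - 83*n^2 + 9*n + 180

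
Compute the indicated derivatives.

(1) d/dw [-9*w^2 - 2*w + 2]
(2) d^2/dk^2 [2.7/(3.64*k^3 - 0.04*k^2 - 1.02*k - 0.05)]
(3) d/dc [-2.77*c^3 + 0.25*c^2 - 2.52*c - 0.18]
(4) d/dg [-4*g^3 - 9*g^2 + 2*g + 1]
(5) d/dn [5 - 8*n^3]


(1) = -18*w - 2
(2) = ((0.216 - 58.968*k)*(-3.64*k^3 + 0.04*k^2 + 1.02*k + 0.05) - 2.7*(-21.84*k^2 + 0.16*k + 2.04)*(-10.92*k^2 + 0.08*k + 1.02))/(-3.64*k^3 + 0.04*k^2 + 1.02*k + 0.05)^3
(3) = -8.31*c^2 + 0.5*c - 2.52
(4) = -12*g^2 - 18*g + 2
(5) = -24*n^2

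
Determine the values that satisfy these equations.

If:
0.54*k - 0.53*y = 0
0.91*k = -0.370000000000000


Then:
k = -0.41
y = -0.41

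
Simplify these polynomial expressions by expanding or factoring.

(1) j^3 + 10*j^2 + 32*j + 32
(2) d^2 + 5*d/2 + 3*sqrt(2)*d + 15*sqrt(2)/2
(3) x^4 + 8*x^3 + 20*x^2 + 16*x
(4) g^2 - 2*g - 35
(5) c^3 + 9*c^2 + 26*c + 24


(1) = (j + 2)*(j + 4)^2
(2) = (d + 5/2)*(d + 3*sqrt(2))
(3) = x*(x + 2)^2*(x + 4)
(4) = (g - 7)*(g + 5)
(5) = (c + 2)*(c + 3)*(c + 4)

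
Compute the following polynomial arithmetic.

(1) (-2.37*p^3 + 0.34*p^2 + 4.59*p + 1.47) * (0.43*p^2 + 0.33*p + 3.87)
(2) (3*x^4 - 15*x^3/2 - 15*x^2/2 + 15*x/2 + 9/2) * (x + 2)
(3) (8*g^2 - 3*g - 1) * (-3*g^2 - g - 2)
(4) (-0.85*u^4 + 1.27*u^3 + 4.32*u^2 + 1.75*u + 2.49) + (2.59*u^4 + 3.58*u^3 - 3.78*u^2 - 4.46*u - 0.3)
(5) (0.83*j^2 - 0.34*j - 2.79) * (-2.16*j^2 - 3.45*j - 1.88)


(1) = -1.0191*p^5 - 0.6359*p^4 - 7.086*p^3 + 3.4626*p^2 + 18.2484*p + 5.6889
(2) = 3*x^5 - 3*x^4/2 - 45*x^3/2 - 15*x^2/2 + 39*x/2 + 9
(3) = -24*g^4 + g^3 - 10*g^2 + 7*g + 2
(4) = 1.74*u^4 + 4.85*u^3 + 0.54*u^2 - 2.71*u + 2.19
(5) = -1.7928*j^4 - 2.1291*j^3 + 5.639*j^2 + 10.2647*j + 5.2452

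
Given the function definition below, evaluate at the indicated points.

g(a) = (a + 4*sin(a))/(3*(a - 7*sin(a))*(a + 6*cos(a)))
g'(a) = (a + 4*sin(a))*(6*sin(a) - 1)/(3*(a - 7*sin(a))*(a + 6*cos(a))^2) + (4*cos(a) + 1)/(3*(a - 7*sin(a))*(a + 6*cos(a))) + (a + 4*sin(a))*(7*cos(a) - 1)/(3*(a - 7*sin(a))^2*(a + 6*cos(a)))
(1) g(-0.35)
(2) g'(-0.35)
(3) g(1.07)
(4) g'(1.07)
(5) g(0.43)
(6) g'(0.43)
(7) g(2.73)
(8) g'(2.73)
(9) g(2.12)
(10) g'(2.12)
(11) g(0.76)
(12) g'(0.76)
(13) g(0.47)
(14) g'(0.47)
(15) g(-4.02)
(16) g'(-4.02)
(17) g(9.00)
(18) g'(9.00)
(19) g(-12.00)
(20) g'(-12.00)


(1) = -0.05
(2) = 0.03
(3) = -0.08
(4) = -0.10
(5) = -0.05
(6) = -0.01
(7) = 7.40
(8) = 769.76
(9) = 0.47
(10) = -1.45
(11) = -0.06
(12) = -0.04
(13) = -0.05
(14) = -0.02
(15) = -0.00
(16) = -0.01
(17) = 0.16
(18) = -0.17
(19) = -0.03
(20) = 0.03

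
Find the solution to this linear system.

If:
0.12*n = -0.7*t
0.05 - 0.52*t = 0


Then:
n = -0.56
t = 0.10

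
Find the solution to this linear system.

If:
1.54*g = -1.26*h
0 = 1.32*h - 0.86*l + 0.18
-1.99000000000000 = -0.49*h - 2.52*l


Then:
g = -0.27
h = 0.34
l = 0.72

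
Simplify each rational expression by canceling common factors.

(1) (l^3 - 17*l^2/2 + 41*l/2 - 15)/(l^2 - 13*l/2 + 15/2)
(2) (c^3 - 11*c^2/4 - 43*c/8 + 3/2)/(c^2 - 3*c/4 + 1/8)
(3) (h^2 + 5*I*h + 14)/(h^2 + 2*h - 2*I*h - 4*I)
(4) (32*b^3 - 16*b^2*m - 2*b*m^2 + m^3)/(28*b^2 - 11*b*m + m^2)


(1) = l - 2
(2) = (2*c^2 - 5*c - 12)/(2*c - 1)
(3) = (h + 7*I)/(h + 2)
(4) = (8*b^2 - 2*b*m - m^2)/(7*b - m)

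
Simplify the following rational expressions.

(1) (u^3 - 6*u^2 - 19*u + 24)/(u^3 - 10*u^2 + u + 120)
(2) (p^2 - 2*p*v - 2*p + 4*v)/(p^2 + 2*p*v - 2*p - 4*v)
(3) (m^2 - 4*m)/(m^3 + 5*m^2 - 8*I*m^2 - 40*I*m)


(1) = (u - 1)/(u - 5)
(2) = (p - 2*v)/(p + 2*v)
(3) = (m - 4)/(m^2 + m*(5 - 8*I) - 40*I)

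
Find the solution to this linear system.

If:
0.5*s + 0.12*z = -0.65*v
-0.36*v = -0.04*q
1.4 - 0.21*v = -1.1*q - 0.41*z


Then:
q = -0.380804953560372*z - 1.30030959752322
s = 0.187822497420021 - 0.18499484004128*z
v = -0.0423116615067079*z - 0.144478844169247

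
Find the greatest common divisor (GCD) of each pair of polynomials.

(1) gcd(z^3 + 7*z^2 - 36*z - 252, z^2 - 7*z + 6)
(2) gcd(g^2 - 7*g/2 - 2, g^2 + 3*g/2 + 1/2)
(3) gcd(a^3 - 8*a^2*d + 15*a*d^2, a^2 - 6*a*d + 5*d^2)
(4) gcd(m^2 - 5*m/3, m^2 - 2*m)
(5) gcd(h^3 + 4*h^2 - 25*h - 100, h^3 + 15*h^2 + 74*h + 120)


(1) = gcd((z - 6)*(z + 6)*(z + 7), (z - 6)*(z - 1)) = z - 6
(2) = g + 1/2
(3) = gcd(a*(a - 5*d)*(a - 3*d), (a - 5*d)*(a - d)) = a - 5*d
(4) = m
(5) = gcd((h - 5)*(h + 4)*(h + 5), (h + 4)*(h + 5)*(h + 6)) = h^2 + 9*h + 20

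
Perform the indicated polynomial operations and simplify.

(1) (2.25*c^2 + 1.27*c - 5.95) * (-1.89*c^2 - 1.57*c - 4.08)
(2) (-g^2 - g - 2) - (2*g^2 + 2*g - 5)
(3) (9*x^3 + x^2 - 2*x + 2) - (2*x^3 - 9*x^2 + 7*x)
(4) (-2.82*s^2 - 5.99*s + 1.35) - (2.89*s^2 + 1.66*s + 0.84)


(1) = -4.2525*c^4 - 5.9328*c^3 + 0.0716*c^2 + 4.1599*c + 24.276
(2) = -3*g^2 - 3*g + 3
(3) = 7*x^3 + 10*x^2 - 9*x + 2
(4) = -5.71*s^2 - 7.65*s + 0.51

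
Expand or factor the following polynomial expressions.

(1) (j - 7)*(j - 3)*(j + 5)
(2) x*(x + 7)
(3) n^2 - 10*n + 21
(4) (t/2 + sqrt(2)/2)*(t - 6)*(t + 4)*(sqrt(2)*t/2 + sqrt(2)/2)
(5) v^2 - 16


(1) = j^3 - 5*j^2 - 29*j + 105
(2) = x^2 + 7*x
(3) = (n - 7)*(n - 3)
(4) = sqrt(2)*t^4/4 - sqrt(2)*t^3/4 + t^3/2 - 13*sqrt(2)*t^2/2 - t^2/2 - 13*t - 6*sqrt(2)*t - 12
(5) = (v - 4)*(v + 4)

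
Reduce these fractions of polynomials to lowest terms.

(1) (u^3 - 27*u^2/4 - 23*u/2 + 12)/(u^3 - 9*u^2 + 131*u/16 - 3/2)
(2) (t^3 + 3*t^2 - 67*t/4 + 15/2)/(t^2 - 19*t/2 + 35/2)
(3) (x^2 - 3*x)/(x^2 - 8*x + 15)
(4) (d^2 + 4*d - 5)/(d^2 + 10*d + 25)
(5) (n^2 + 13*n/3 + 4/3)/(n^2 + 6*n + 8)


(1) = (4*u + 8)/(4*u - 1)
(2) = (2*t^2 + 11*t - 6)/(2*t - 14)
(3) = x/(x - 5)
(4) = (d - 1)/(d + 5)
(5) = (3*n + 1)/(3*n + 6)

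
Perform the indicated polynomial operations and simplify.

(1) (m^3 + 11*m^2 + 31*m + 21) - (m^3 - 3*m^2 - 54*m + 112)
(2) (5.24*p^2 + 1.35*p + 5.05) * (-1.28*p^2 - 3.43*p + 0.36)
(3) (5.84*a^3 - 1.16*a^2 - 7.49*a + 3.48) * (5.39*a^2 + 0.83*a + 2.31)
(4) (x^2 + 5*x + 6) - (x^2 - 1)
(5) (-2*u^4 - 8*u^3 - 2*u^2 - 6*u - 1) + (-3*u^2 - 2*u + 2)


(1) = 14*m^2 + 85*m - 91
(2) = -6.7072*p^4 - 19.7012*p^3 - 9.2081*p^2 - 16.8355*p + 1.818
(3) = 31.4776*a^5 - 1.4052*a^4 - 27.8435*a^3 + 9.8609*a^2 - 14.4135*a + 8.0388
(4) = 5*x + 7
(5) = -2*u^4 - 8*u^3 - 5*u^2 - 8*u + 1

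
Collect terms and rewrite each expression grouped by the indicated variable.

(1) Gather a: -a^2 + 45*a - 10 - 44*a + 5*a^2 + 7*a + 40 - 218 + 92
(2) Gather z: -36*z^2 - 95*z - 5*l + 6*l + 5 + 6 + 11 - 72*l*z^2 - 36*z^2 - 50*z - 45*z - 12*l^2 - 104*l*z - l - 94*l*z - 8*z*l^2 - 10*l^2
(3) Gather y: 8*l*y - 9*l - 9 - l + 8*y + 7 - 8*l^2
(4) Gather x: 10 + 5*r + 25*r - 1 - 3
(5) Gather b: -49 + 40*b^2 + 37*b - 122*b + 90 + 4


(1) = 4*a^2 + 8*a - 96
(2) = -22*l^2 + z^2*(-72*l - 72) + z*(-8*l^2 - 198*l - 190) + 22
(3) = -8*l^2 - 10*l + y*(8*l + 8) - 2
(4) = 30*r + 6
(5) = 40*b^2 - 85*b + 45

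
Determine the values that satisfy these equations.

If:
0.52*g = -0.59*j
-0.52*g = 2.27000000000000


Then:
g = -4.37
j = 3.85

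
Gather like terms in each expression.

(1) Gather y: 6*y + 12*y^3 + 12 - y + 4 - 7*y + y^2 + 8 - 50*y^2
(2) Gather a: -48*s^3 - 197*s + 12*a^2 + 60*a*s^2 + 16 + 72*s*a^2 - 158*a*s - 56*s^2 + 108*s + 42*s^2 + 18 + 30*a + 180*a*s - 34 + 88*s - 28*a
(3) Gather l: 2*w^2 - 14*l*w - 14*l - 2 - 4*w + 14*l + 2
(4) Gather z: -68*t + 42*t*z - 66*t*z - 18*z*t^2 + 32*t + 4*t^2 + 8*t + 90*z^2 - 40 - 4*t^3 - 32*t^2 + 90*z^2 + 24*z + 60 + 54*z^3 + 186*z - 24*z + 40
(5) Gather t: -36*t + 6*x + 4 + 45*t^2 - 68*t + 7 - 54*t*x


(1) = 12*y^3 - 49*y^2 - 2*y + 24
(2) = a^2*(72*s + 12) + a*(60*s^2 + 22*s + 2) - 48*s^3 - 14*s^2 - s
(3) = -14*l*w + 2*w^2 - 4*w
(4) = -4*t^3 - 28*t^2 - 28*t + 54*z^3 + 180*z^2 + z*(-18*t^2 - 24*t + 186) + 60
(5) = 45*t^2 + t*(-54*x - 104) + 6*x + 11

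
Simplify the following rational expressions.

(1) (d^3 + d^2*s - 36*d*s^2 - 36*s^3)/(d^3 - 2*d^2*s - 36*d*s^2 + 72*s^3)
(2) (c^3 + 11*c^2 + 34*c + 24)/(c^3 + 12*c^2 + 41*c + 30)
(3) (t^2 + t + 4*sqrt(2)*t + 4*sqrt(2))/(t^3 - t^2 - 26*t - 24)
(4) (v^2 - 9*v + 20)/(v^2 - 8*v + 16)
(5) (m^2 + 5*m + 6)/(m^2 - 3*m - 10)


(1) = (-d - s)/(-d + 2*s)
(2) = (c + 4)/(c + 5)
(3) = (t + 4*sqrt(2))/(t^2 - 2*t - 24)
(4) = (v - 5)/(v - 4)
(5) = (m + 3)/(m - 5)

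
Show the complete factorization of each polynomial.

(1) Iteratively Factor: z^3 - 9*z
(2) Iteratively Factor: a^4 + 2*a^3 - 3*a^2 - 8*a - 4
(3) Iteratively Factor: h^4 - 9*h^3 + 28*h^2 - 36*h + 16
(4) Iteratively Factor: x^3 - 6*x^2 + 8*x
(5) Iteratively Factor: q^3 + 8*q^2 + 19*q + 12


(1) = (z + 3)*(z^2 - 3*z) = (z - 3)*(z + 3)*(z)
(2) = (a + 1)*(a^3 + a^2 - 4*a - 4) = (a + 1)^2*(a^2 - 4) = (a + 1)^2*(a + 2)*(a - 2)
(3) = (h - 1)*(h^3 - 8*h^2 + 20*h - 16) = (h - 2)*(h - 1)*(h^2 - 6*h + 8) = (h - 4)*(h - 2)*(h - 1)*(h - 2)
(4) = (x)*(x^2 - 6*x + 8) = x*(x - 2)*(x - 4)
(5) = (q + 1)*(q^2 + 7*q + 12) = (q + 1)*(q + 4)*(q + 3)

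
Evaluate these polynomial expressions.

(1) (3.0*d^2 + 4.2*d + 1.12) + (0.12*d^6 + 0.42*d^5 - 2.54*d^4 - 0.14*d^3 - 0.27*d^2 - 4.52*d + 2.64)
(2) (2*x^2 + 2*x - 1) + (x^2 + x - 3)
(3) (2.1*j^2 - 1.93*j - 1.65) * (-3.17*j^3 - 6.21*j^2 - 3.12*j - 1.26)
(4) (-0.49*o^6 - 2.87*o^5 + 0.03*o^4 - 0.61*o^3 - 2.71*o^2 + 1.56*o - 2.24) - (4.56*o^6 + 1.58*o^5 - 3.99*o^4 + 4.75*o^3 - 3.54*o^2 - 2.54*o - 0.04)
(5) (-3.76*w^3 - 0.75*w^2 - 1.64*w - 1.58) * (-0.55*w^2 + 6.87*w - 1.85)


(1) = 0.12*d^6 + 0.42*d^5 - 2.54*d^4 - 0.14*d^3 + 2.73*d^2 - 0.32*d + 3.76
(2) = 3*x^2 + 3*x - 4
(3) = -6.657*j^5 - 6.9229*j^4 + 10.6638*j^3 + 13.6221*j^2 + 7.5798*j + 2.079
(4) = -5.05*o^6 - 4.45*o^5 + 4.02*o^4 - 5.36*o^3 + 0.83*o^2 + 4.1*o - 2.2
(5) = 2.068*w^5 - 25.4187*w^4 + 2.7055*w^3 - 9.0103*w^2 - 7.8206*w + 2.923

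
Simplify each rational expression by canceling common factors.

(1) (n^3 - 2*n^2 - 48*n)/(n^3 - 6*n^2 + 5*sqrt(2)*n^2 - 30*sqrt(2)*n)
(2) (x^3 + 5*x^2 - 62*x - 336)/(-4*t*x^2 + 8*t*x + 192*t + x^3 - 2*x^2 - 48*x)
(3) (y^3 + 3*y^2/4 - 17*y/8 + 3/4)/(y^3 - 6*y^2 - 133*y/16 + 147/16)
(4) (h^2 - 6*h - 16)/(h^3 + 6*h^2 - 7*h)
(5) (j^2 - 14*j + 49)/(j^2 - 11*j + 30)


(1) = (n^2 - 2*n - 48)/(n^2 + n*(-6 + 5*sqrt(2)) - 30*sqrt(2))
(2) = (x + 7)/(-4*t + x)
(3) = (4*y^2 + 6*y - 4)/(4*y^2 - 21*y - 49)
(4) = (h^2 - 6*h - 16)/(h^3 + 6*h^2 - 7*h)
(5) = (j^2 - 14*j + 49)/(j^2 - 11*j + 30)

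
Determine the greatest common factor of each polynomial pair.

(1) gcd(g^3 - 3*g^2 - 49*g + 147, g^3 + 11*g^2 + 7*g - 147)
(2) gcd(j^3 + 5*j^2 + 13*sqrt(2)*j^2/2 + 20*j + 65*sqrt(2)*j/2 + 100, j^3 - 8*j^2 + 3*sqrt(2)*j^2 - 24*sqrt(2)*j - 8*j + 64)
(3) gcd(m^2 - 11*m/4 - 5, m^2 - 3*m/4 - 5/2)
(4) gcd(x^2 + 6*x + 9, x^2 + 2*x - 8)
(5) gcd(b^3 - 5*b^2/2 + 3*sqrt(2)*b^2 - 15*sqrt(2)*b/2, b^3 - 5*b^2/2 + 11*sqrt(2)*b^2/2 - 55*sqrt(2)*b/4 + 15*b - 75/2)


(1) = gcd((g - 7)*(g - 3)*(g + 7), (g - 3)*(g + 7)^2) = g^2 + 4*g - 21
(2) = gcd((j + 5)*(j + 5*sqrt(2)/2)*(j + 4*sqrt(2)), (j - 8)*(j - sqrt(2))*(j + 4*sqrt(2))) = j + 4*sqrt(2)
(3) = m + 5/4
(4) = 1
(5) = b^2 + b*(-5/2 + 3*sqrt(2)) - 15*sqrt(2)/2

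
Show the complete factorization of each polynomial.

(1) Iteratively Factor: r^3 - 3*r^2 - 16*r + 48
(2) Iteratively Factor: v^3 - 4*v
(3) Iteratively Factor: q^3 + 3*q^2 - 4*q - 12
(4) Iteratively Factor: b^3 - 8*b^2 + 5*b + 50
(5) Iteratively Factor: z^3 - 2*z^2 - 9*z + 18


(1) = (r + 4)*(r^2 - 7*r + 12) = (r - 3)*(r + 4)*(r - 4)
(2) = (v + 2)*(v^2 - 2*v) = v*(v + 2)*(v - 2)
(3) = (q + 3)*(q^2 - 4) = (q - 2)*(q + 3)*(q + 2)
(4) = (b - 5)*(b^2 - 3*b - 10) = (b - 5)*(b + 2)*(b - 5)
(5) = (z + 3)*(z^2 - 5*z + 6) = (z - 2)*(z + 3)*(z - 3)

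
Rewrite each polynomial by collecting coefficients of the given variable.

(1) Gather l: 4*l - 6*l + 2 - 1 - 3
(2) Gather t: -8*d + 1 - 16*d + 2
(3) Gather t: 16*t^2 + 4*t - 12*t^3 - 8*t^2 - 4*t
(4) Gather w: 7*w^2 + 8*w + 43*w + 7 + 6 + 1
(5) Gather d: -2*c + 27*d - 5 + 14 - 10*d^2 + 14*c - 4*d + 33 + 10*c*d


(1) = -2*l - 2
(2) = 3 - 24*d
(3) = -12*t^3 + 8*t^2
(4) = 7*w^2 + 51*w + 14
(5) = 12*c - 10*d^2 + d*(10*c + 23) + 42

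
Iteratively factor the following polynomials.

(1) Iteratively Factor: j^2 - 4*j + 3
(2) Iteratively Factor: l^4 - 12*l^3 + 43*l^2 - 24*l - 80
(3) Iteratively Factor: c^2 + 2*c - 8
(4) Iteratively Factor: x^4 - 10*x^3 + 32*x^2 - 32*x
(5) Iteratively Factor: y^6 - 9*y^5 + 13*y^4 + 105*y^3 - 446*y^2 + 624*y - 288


(1) = (j - 3)*(j - 1)
(2) = (l - 5)*(l^3 - 7*l^2 + 8*l + 16) = (l - 5)*(l + 1)*(l^2 - 8*l + 16) = (l - 5)*(l - 4)*(l + 1)*(l - 4)
(3) = (c + 4)*(c - 2)
(4) = (x - 4)*(x^3 - 6*x^2 + 8*x) = (x - 4)*(x - 2)*(x^2 - 4*x) = (x - 4)^2*(x - 2)*(x)
(5) = (y - 3)*(y^5 - 6*y^4 - 5*y^3 + 90*y^2 - 176*y + 96) = (y - 3)*(y - 2)*(y^4 - 4*y^3 - 13*y^2 + 64*y - 48) = (y - 4)*(y - 3)*(y - 2)*(y^3 - 13*y + 12) = (y - 4)*(y - 3)*(y - 2)*(y - 1)*(y^2 + y - 12) = (y - 4)*(y - 3)*(y - 2)*(y - 1)*(y + 4)*(y - 3)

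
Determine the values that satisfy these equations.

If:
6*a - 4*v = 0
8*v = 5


Then:
a = 5/12
v = 5/8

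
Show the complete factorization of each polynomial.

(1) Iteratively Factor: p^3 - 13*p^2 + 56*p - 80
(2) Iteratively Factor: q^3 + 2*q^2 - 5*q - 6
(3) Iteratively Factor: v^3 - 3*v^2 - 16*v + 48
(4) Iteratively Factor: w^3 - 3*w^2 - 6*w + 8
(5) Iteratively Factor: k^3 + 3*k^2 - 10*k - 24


(1) = (p - 5)*(p^2 - 8*p + 16) = (p - 5)*(p - 4)*(p - 4)
(2) = (q + 1)*(q^2 + q - 6) = (q - 2)*(q + 1)*(q + 3)
(3) = (v - 3)*(v^2 - 16) = (v - 4)*(v - 3)*(v + 4)
(4) = (w - 1)*(w^2 - 2*w - 8) = (w - 1)*(w + 2)*(w - 4)
(5) = (k + 4)*(k^2 - k - 6) = (k - 3)*(k + 4)*(k + 2)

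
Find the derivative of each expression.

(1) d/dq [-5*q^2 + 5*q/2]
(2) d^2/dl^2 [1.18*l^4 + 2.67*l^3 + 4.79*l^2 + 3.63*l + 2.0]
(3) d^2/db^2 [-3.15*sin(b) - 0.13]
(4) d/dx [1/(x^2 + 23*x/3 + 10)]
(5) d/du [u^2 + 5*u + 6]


(1) = 5/2 - 10*q
(2) = 14.16*l^2 + 16.02*l + 9.58
(3) = 3.15*sin(b)
(4) = 3*(-6*x - 23)/(3*x^2 + 23*x + 30)^2
(5) = 2*u + 5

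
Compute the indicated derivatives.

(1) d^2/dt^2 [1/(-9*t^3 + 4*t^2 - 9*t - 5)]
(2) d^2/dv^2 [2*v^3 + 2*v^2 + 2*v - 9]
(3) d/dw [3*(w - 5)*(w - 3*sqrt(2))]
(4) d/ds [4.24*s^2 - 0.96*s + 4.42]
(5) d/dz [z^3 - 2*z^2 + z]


(1) = 2*((27*t - 4)*(9*t^3 - 4*t^2 + 9*t + 5) - (27*t^2 - 8*t + 9)^2)/(9*t^3 - 4*t^2 + 9*t + 5)^3
(2) = 12*v + 4
(3) = 6*w - 15 - 9*sqrt(2)
(4) = 8.48*s - 0.96
(5) = 3*z^2 - 4*z + 1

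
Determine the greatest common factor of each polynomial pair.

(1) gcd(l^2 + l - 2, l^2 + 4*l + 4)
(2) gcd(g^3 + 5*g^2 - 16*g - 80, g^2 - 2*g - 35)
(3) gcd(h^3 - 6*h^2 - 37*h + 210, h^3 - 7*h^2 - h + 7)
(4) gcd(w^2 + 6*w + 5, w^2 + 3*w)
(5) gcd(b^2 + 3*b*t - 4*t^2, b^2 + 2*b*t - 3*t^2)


(1) = gcd((l - 1)*(l + 2), (l + 2)^2) = l + 2
(2) = g + 5
(3) = gcd((h - 7)*(h - 5)*(h + 6), (h - 7)*(h - 1)*(h + 1)) = h - 7
(4) = 1
(5) = -b + t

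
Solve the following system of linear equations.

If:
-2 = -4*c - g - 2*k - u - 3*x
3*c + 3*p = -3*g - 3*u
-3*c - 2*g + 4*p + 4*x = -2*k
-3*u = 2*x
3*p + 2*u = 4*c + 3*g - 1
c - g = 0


Then:
c = 9/133
g = 9/133
k = 277/266
p = -34/133
u = 16/133
x = -24/133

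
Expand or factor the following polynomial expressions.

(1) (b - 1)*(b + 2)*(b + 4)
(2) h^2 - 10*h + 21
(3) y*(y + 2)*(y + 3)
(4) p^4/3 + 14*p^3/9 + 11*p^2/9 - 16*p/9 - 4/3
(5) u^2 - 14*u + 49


(1) = b^3 + 5*b^2 + 2*b - 8
(2) = (h - 7)*(h - 3)
(3) = y^3 + 5*y^2 + 6*y
(4) = (p/3 + 1)*(p - 1)*(p + 2/3)*(p + 2)
(5) = (u - 7)^2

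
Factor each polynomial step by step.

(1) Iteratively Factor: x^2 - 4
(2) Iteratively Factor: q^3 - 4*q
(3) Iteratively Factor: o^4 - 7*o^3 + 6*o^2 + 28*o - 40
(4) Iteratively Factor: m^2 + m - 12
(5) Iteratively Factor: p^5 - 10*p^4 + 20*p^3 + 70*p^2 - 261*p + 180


(1) = (x + 2)*(x - 2)
(2) = (q - 2)*(q^2 + 2*q) = q*(q - 2)*(q + 2)
(3) = (o - 2)*(o^3 - 5*o^2 - 4*o + 20) = (o - 2)*(o + 2)*(o^2 - 7*o + 10) = (o - 5)*(o - 2)*(o + 2)*(o - 2)
(4) = (m + 4)*(m - 3)
(5) = (p - 5)*(p^4 - 5*p^3 - 5*p^2 + 45*p - 36) = (p - 5)*(p + 3)*(p^3 - 8*p^2 + 19*p - 12) = (p - 5)*(p - 1)*(p + 3)*(p^2 - 7*p + 12) = (p - 5)*(p - 3)*(p - 1)*(p + 3)*(p - 4)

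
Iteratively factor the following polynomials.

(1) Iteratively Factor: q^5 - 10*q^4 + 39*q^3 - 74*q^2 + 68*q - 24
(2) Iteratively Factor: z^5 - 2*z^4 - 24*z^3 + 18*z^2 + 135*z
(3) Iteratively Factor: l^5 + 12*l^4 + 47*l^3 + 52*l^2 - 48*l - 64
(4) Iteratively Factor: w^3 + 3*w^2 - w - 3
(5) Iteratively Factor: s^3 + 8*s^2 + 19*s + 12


(1) = (q - 2)*(q^4 - 8*q^3 + 23*q^2 - 28*q + 12) = (q - 3)*(q - 2)*(q^3 - 5*q^2 + 8*q - 4) = (q - 3)*(q - 2)^2*(q^2 - 3*q + 2) = (q - 3)*(q - 2)^2*(q - 1)*(q - 2)
(2) = (z)*(z^4 - 2*z^3 - 24*z^2 + 18*z + 135) = z*(z + 3)*(z^3 - 5*z^2 - 9*z + 45) = z*(z + 3)^2*(z^2 - 8*z + 15) = z*(z - 3)*(z + 3)^2*(z - 5)
(3) = (l - 1)*(l^4 + 13*l^3 + 60*l^2 + 112*l + 64) = (l - 1)*(l + 4)*(l^3 + 9*l^2 + 24*l + 16) = (l - 1)*(l + 1)*(l + 4)*(l^2 + 8*l + 16) = (l - 1)*(l + 1)*(l + 4)^2*(l + 4)
(4) = (w + 3)*(w^2 - 1) = (w + 1)*(w + 3)*(w - 1)
(5) = (s + 3)*(s^2 + 5*s + 4) = (s + 3)*(s + 4)*(s + 1)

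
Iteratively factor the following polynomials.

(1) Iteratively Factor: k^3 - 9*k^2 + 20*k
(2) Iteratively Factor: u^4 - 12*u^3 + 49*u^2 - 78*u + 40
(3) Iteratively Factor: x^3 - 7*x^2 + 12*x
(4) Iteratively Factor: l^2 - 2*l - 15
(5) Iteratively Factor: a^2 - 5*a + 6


(1) = (k - 5)*(k^2 - 4*k) = (k - 5)*(k - 4)*(k)
(2) = (u - 5)*(u^3 - 7*u^2 + 14*u - 8) = (u - 5)*(u - 4)*(u^2 - 3*u + 2) = (u - 5)*(u - 4)*(u - 1)*(u - 2)
(3) = (x - 3)*(x^2 - 4*x) = x*(x - 3)*(x - 4)
(4) = (l + 3)*(l - 5)
(5) = (a - 2)*(a - 3)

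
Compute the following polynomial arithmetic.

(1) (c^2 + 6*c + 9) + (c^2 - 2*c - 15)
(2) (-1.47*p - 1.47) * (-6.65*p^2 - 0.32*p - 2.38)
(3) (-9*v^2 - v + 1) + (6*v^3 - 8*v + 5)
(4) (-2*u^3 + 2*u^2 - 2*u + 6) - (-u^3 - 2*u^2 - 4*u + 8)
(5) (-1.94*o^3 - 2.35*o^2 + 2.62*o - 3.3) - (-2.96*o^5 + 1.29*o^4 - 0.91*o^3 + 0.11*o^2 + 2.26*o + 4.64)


(1) = 2*c^2 + 4*c - 6
(2) = 9.7755*p^3 + 10.2459*p^2 + 3.969*p + 3.4986
(3) = 6*v^3 - 9*v^2 - 9*v + 6
(4) = -u^3 + 4*u^2 + 2*u - 2
(5) = 2.96*o^5 - 1.29*o^4 - 1.03*o^3 - 2.46*o^2 + 0.36*o - 7.94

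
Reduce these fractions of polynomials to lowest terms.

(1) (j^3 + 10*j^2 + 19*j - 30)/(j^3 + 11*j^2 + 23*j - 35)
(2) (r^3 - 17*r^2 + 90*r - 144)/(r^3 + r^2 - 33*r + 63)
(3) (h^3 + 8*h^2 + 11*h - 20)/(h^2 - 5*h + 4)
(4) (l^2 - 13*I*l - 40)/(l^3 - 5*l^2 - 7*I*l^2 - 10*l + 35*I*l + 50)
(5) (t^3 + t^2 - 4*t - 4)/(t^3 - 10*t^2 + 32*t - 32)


(1) = (j + 6)/(j + 7)
(2) = (r^2 - 14*r + 48)/(r^2 + 4*r - 21)
(3) = (h^2 + 9*h + 20)/(h - 4)
(4) = (l - 8*I)/(l^2 + l*(-5 - 2*I) + 10*I)
(5) = (t^2 + 3*t + 2)/(t^2 - 8*t + 16)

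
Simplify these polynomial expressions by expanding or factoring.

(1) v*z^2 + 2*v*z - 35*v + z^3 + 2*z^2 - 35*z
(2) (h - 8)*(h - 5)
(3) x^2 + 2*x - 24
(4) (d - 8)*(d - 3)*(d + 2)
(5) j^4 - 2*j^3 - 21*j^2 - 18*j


(1) = (v + z)*(z - 5)*(z + 7)
(2) = h^2 - 13*h + 40
(3) = (x - 4)*(x + 6)
(4) = d^3 - 9*d^2 + 2*d + 48
(5) = j*(j - 6)*(j + 1)*(j + 3)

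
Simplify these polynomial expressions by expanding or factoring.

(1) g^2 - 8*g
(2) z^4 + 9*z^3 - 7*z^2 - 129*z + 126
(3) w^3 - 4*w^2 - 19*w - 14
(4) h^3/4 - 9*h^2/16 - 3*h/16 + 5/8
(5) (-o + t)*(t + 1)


(1) = g*(g - 8)
(2) = (z - 3)*(z - 1)*(z + 6)*(z + 7)
(3) = (w - 7)*(w + 1)*(w + 2)
(4) = (h/4 + 1/4)*(h - 2)*(h - 5/4)
(5) = -o*t - o + t^2 + t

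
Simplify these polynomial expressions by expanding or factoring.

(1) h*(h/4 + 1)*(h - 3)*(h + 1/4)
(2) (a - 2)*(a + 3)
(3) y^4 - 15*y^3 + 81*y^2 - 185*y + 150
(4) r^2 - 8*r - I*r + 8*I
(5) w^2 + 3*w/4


(1) = h^4/4 + 5*h^3/16 - 47*h^2/16 - 3*h/4
(2) = a^2 + a - 6
(3) = (y - 5)^2*(y - 3)*(y - 2)
(4) = (r - 8)*(r - I)
(5) = w*(w + 3/4)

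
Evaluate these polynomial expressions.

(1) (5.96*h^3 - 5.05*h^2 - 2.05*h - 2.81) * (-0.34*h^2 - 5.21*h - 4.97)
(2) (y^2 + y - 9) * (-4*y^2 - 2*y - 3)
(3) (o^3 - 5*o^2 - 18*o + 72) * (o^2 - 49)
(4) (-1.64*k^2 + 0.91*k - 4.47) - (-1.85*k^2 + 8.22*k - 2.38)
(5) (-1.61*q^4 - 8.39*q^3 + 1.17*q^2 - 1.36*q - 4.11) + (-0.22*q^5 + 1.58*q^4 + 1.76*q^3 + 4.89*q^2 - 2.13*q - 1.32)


(1) = -2.0264*h^5 - 29.3346*h^4 - 2.6137*h^3 + 36.7344*h^2 + 24.8286*h + 13.9657
(2) = -4*y^4 - 6*y^3 + 31*y^2 + 15*y + 27
(3) = o^5 - 5*o^4 - 67*o^3 + 317*o^2 + 882*o - 3528
(4) = 0.21*k^2 - 7.31*k - 2.09
(5) = -0.22*q^5 - 0.03*q^4 - 6.63*q^3 + 6.06*q^2 - 3.49*q - 5.43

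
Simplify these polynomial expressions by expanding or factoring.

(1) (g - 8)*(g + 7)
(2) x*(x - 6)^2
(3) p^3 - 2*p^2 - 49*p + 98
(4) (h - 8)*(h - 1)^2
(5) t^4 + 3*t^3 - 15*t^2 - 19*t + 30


(1) = g^2 - g - 56
(2) = x^3 - 12*x^2 + 36*x
(3) = (p - 7)*(p - 2)*(p + 7)
(4) = h^3 - 10*h^2 + 17*h - 8
(5) = (t - 3)*(t - 1)*(t + 2)*(t + 5)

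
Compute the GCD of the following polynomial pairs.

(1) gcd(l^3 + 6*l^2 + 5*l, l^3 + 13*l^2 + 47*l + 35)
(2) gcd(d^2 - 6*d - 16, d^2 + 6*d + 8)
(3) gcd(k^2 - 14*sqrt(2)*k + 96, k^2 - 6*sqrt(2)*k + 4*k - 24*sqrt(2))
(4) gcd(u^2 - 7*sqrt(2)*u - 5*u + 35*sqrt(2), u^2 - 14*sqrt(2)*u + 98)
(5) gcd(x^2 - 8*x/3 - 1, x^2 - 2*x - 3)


(1) = l^2 + 6*l + 5
(2) = d + 2
(3) = k - 6*sqrt(2)
(4) = gcd((u - 5)*(u - 7*sqrt(2)), (u - 7*sqrt(2))^2) = u - 7*sqrt(2)
(5) = x - 3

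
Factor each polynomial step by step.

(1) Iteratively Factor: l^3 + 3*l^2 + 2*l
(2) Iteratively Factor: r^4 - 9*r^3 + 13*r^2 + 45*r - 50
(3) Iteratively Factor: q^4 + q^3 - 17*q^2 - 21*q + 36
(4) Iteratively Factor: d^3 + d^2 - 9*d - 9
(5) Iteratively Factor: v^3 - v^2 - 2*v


(1) = (l)*(l^2 + 3*l + 2) = l*(l + 1)*(l + 2)
(2) = (r - 5)*(r^3 - 4*r^2 - 7*r + 10) = (r - 5)^2*(r^2 + r - 2) = (r - 5)^2*(r + 2)*(r - 1)
(3) = (q + 3)*(q^3 - 2*q^2 - 11*q + 12) = (q - 4)*(q + 3)*(q^2 + 2*q - 3) = (q - 4)*(q + 3)^2*(q - 1)
(4) = (d + 1)*(d^2 - 9) = (d + 1)*(d + 3)*(d - 3)
(5) = (v - 2)*(v^2 + v) = (v - 2)*(v + 1)*(v)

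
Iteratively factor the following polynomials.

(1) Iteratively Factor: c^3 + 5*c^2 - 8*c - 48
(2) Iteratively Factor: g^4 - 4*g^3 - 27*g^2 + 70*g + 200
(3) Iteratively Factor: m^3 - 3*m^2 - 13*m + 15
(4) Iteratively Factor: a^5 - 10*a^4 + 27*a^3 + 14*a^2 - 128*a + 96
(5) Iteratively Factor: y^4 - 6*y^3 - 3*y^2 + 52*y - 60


(1) = (c + 4)*(c^2 + c - 12) = (c - 3)*(c + 4)*(c + 4)
(2) = (g - 5)*(g^3 + g^2 - 22*g - 40) = (g - 5)^2*(g^2 + 6*g + 8) = (g - 5)^2*(g + 4)*(g + 2)
(3) = (m - 1)*(m^2 - 2*m - 15) = (m - 5)*(m - 1)*(m + 3)
(4) = (a - 4)*(a^4 - 6*a^3 + 3*a^2 + 26*a - 24) = (a - 4)*(a - 3)*(a^3 - 3*a^2 - 6*a + 8) = (a - 4)^2*(a - 3)*(a^2 + a - 2) = (a - 4)^2*(a - 3)*(a + 2)*(a - 1)
(5) = (y + 3)*(y^3 - 9*y^2 + 24*y - 20) = (y - 2)*(y + 3)*(y^2 - 7*y + 10) = (y - 2)^2*(y + 3)*(y - 5)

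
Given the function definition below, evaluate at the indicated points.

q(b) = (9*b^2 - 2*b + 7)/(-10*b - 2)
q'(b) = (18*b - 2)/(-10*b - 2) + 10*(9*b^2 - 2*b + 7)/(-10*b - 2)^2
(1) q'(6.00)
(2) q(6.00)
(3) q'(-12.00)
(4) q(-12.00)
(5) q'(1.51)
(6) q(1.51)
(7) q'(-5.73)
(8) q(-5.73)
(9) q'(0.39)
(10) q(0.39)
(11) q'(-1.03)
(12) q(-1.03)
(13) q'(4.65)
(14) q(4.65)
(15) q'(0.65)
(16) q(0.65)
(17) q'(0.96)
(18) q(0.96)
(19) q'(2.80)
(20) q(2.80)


(1) = -0.88
(2) = -5.15
(3) = -0.89
(4) = 11.25
(5) = -0.63
(6) = -1.43
(7) = -0.87
(8) = 5.68
(9) = 1.33
(10) = -1.29
(11) = 0.23
(12) = 2.24
(13) = -0.87
(14) = -3.97
(15) = 0.17
(16) = -1.12
(17) = -0.32
(18) = -1.15
(19) = -0.81
(20) = -2.40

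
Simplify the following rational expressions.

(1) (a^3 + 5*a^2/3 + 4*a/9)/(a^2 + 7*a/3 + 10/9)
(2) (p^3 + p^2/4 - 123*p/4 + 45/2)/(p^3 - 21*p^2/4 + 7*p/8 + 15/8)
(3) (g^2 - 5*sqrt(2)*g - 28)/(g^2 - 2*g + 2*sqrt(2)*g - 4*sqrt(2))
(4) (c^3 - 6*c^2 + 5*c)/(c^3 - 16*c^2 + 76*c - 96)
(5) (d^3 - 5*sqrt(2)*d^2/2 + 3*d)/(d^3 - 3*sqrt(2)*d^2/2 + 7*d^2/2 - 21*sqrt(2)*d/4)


(1) = (9*a^3 + 15*a^2 + 4*a)/(9*a^2 + 21*a + 10)
(2) = (2*p + 12)/(2*p + 1)
(3) = (g - 7*sqrt(2))/(g - 2)
(4) = (c^3 - 6*c^2 + 5*c)/(c^3 - 16*c^2 + 76*c - 96)
(5) = (8*d - 8*sqrt(2))/(8*d + 28)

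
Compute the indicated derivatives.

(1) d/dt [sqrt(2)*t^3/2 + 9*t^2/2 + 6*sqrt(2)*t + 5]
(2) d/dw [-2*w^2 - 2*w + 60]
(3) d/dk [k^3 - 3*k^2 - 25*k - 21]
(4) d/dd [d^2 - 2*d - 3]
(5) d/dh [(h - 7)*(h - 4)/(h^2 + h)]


(1) = 3*sqrt(2)*t^2/2 + 9*t + 6*sqrt(2)
(2) = -4*w - 2
(3) = 3*k^2 - 6*k - 25
(4) = 2*d - 2
(5) = 4*(3*h^2 - 14*h - 7)/(h^2*(h^2 + 2*h + 1))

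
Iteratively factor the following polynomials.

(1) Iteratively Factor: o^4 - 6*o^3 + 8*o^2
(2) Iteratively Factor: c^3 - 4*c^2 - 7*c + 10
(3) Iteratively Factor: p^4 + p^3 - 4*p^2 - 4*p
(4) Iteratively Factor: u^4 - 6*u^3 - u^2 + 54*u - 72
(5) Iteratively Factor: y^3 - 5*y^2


(1) = (o)*(o^3 - 6*o^2 + 8*o) = o^2*(o^2 - 6*o + 8) = o^2*(o - 4)*(o - 2)
(2) = (c + 2)*(c^2 - 6*c + 5) = (c - 1)*(c + 2)*(c - 5)
(3) = (p)*(p^3 + p^2 - 4*p - 4) = p*(p + 2)*(p^2 - p - 2) = p*(p + 1)*(p + 2)*(p - 2)
(4) = (u - 4)*(u^3 - 2*u^2 - 9*u + 18) = (u - 4)*(u + 3)*(u^2 - 5*u + 6) = (u - 4)*(u - 2)*(u + 3)*(u - 3)
(5) = (y)*(y^2 - 5*y) = y^2*(y - 5)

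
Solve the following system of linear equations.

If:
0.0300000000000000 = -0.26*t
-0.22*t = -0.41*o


Then:
o = -0.06
t = -0.12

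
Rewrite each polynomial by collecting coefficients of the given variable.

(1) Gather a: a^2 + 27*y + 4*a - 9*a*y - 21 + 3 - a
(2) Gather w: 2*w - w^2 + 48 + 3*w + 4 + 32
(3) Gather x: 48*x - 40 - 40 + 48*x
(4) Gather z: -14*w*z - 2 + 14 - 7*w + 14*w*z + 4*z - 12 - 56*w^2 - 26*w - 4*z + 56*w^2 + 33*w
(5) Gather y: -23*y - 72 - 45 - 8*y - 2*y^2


(1) = a^2 + a*(3 - 9*y) + 27*y - 18
(2) = -w^2 + 5*w + 84
(3) = 96*x - 80
(4) = 0
(5) = -2*y^2 - 31*y - 117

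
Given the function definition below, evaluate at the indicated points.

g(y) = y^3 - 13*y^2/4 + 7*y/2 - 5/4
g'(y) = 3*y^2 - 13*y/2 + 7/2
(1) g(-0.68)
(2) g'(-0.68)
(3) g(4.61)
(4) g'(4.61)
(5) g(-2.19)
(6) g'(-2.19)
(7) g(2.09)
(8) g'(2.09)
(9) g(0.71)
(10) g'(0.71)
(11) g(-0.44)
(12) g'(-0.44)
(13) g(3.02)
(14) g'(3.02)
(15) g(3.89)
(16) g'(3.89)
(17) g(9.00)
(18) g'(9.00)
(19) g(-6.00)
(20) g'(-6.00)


(1) = -5.45
(2) = 9.31
(3) = 43.79
(4) = 37.29
(5) = -35.01
(6) = 32.12
(7) = 1.00
(8) = 3.02
(9) = -0.05
(10) = 0.40
(11) = -3.50
(12) = 6.94
(13) = 7.22
(14) = 11.23
(15) = 22.05
(16) = 23.61
(17) = 496.00
(18) = 188.00
(19) = -355.25
(20) = 150.50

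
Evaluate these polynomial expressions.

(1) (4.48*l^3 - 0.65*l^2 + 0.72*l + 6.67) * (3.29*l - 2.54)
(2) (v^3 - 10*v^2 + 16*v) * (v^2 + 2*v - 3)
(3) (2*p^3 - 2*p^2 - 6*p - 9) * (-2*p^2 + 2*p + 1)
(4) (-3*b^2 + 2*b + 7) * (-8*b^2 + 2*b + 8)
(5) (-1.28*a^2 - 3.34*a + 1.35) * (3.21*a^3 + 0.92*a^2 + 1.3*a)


(1) = 14.7392*l^4 - 13.5177*l^3 + 4.0198*l^2 + 20.1155*l - 16.9418
(2) = v^5 - 8*v^4 - 7*v^3 + 62*v^2 - 48*v
(3) = -4*p^5 + 8*p^4 + 10*p^3 + 4*p^2 - 24*p - 9
(4) = 24*b^4 - 22*b^3 - 76*b^2 + 30*b + 56
(5) = -4.1088*a^5 - 11.899*a^4 - 0.4033*a^3 - 3.1*a^2 + 1.755*a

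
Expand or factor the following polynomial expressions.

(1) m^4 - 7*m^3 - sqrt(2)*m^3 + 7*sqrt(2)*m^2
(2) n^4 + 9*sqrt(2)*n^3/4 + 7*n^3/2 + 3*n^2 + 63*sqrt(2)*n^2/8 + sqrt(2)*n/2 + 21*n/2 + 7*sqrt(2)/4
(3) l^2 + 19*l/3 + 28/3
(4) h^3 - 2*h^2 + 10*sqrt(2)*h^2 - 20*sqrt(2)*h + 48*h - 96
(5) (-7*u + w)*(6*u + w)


(1) = m^2*(m - 7)*(m - sqrt(2))
(2) = (n + 7/2)*(n + sqrt(2))*(sqrt(2)*n/2 + 1)*(sqrt(2)*n + 1/2)
(3) = (l + 7/3)*(l + 4)
(4) = (h - 2)*(h + 4*sqrt(2))*(h + 6*sqrt(2))
(5) = -42*u^2 - u*w + w^2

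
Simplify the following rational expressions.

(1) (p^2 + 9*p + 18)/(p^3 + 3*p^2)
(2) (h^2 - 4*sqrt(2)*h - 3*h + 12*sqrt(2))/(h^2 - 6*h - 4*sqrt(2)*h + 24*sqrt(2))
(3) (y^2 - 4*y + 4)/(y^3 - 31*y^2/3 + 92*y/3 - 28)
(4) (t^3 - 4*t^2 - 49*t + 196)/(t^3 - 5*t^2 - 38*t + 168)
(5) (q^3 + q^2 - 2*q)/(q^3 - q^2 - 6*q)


(1) = (p + 6)/p^2
(2) = (h - 3)/(h - 6)
(3) = (3*y - 6)/(3*y^2 - 25*y + 42)
(4) = (t + 7)/(t + 6)
(5) = (q - 1)/(q - 3)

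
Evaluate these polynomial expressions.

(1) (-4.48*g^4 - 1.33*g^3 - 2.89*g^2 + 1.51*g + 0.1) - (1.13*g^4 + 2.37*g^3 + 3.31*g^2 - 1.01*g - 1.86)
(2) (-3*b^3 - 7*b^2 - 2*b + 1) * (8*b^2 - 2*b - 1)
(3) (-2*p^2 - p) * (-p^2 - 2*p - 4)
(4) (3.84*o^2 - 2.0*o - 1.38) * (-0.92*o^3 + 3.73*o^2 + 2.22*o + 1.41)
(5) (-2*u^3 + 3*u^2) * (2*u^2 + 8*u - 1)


(1) = -5.61*g^4 - 3.7*g^3 - 6.2*g^2 + 2.52*g + 1.96
(2) = -24*b^5 - 50*b^4 + b^3 + 19*b^2 - 1
(3) = 2*p^4 + 5*p^3 + 10*p^2 + 4*p
(4) = -3.5328*o^5 + 16.1632*o^4 + 2.3344*o^3 - 4.173*o^2 - 5.8836*o - 1.9458
(5) = -4*u^5 - 10*u^4 + 26*u^3 - 3*u^2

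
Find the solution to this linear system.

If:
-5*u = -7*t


Then:
t = 5*u/7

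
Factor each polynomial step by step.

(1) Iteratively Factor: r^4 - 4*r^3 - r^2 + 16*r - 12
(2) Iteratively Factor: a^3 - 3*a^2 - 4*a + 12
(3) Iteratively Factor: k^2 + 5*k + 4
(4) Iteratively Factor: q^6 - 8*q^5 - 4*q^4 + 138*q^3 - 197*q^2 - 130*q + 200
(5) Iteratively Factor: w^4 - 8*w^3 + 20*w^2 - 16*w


(1) = (r - 3)*(r^3 - r^2 - 4*r + 4) = (r - 3)*(r - 2)*(r^2 + r - 2) = (r - 3)*(r - 2)*(r + 2)*(r - 1)
(2) = (a - 3)*(a^2 - 4) = (a - 3)*(a - 2)*(a + 2)
(3) = (k + 1)*(k + 4)
(4) = (q + 1)*(q^5 - 9*q^4 + 5*q^3 + 133*q^2 - 330*q + 200) = (q - 5)*(q + 1)*(q^4 - 4*q^3 - 15*q^2 + 58*q - 40) = (q - 5)*(q - 2)*(q + 1)*(q^3 - 2*q^2 - 19*q + 20) = (q - 5)^2*(q - 2)*(q + 1)*(q^2 + 3*q - 4) = (q - 5)^2*(q - 2)*(q - 1)*(q + 1)*(q + 4)
(5) = (w)*(w^3 - 8*w^2 + 20*w - 16) = w*(w - 2)*(w^2 - 6*w + 8) = w*(w - 4)*(w - 2)*(w - 2)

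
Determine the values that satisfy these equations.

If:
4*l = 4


Then:
l = 1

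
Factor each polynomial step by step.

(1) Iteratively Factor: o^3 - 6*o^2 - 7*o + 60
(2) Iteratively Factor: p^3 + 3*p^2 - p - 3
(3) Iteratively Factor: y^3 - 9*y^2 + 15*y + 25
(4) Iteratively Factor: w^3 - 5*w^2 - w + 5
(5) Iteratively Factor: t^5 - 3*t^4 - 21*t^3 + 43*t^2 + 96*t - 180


(1) = (o - 4)*(o^2 - 2*o - 15) = (o - 4)*(o + 3)*(o - 5)
(2) = (p - 1)*(p^2 + 4*p + 3) = (p - 1)*(p + 1)*(p + 3)
(3) = (y - 5)*(y^2 - 4*y - 5) = (y - 5)^2*(y + 1)
(4) = (w - 5)*(w^2 - 1) = (w - 5)*(w - 1)*(w + 1)
(5) = (t - 5)*(t^4 + 2*t^3 - 11*t^2 - 12*t + 36) = (t - 5)*(t - 2)*(t^3 + 4*t^2 - 3*t - 18) = (t - 5)*(t - 2)*(t + 3)*(t^2 + t - 6) = (t - 5)*(t - 2)*(t + 3)^2*(t - 2)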